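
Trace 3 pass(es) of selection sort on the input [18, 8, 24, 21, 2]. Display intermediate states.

Pass 1: Select minimum 2 at index 4, swap -> [2, 8, 24, 21, 18]
Pass 2: Select minimum 8 at index 1, swap -> [2, 8, 24, 21, 18]
Pass 3: Select minimum 18 at index 4, swap -> [2, 8, 18, 21, 24]


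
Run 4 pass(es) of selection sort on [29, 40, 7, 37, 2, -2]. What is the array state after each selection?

Pass 1: Select minimum -2 at index 5, swap -> [-2, 40, 7, 37, 2, 29]
Pass 2: Select minimum 2 at index 4, swap -> [-2, 2, 7, 37, 40, 29]
Pass 3: Select minimum 7 at index 2, swap -> [-2, 2, 7, 37, 40, 29]
Pass 4: Select minimum 29 at index 5, swap -> [-2, 2, 7, 29, 40, 37]


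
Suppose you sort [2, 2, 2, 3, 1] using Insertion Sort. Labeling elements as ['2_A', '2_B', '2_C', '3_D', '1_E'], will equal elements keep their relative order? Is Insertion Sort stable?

Trace Insertion Sort on the labeled array (the key is the number; the letter only tracks identity):
  Insert 2_B at index 1: [2_A, 2_B, 2_C, 3_D, 1_E]
  Insert 2_C at index 2: [2_A, 2_B, 2_C, 3_D, 1_E]
  Insert 3_D at index 3: [2_A, 2_B, 2_C, 3_D, 1_E]
  Insert 1_E at index 0: [1_E, 2_A, 2_B, 2_C, 3_D]
Final order: [1_E, 2_A, 2_B, 2_C, 3_D]
Equal keys:
  value 2: originally 2_A, 2_B, 2_C; after sorting 2_A, 2_B, 2_C -> order preserved
All equal keys kept their original relative order. Insertion Sort is stable: elements are shifted only while they are strictly greater than the key, so a key is inserted after any equal elements already placed.
Answer: Stable


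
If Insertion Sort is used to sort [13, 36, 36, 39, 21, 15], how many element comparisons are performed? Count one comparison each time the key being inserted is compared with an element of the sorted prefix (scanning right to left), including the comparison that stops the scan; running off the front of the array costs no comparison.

Insert 36: 13 <= 36 (stop) = 1 comparison(s) -> [13, 36, 36, 39, 21, 15]
Insert 36: 36 <= 36 (stop) = 1 comparison(s) -> [13, 36, 36, 39, 21, 15]
Insert 39: 36 <= 39 (stop) = 1 comparison(s) -> [13, 36, 36, 39, 21, 15]
Insert 21: 39 > 21 (shift), 36 > 21 (shift), 36 > 21 (shift), 13 <= 21 (stop) = 4 comparison(s) -> [13, 21, 36, 36, 39, 15]
Insert 15: 39 > 15 (shift), 36 > 15 (shift), 36 > 15 (shift), 21 > 15 (shift), 13 <= 15 (stop) = 5 comparison(s) -> [13, 15, 21, 36, 36, 39]
Total comparisons: 1 + 1 + 1 + 4 + 5 = 12


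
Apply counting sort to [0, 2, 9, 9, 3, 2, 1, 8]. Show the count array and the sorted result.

Count array: [1, 1, 2, 1, 0, 0, 0, 0, 1, 2]
(count[i] = number of elements equal to i)
Cumulative count: [1, 2, 4, 5, 5, 5, 5, 5, 6, 8]
Sorted: [0, 1, 2, 2, 3, 8, 9, 9]


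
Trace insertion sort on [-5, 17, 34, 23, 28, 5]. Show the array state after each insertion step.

First element -5 is already 'sorted'
Insert 17: shifted 0 elements -> [-5, 17, 34, 23, 28, 5]
Insert 34: shifted 0 elements -> [-5, 17, 34, 23, 28, 5]
Insert 23: shifted 1 elements -> [-5, 17, 23, 34, 28, 5]
Insert 28: shifted 1 elements -> [-5, 17, 23, 28, 34, 5]
Insert 5: shifted 4 elements -> [-5, 5, 17, 23, 28, 34]


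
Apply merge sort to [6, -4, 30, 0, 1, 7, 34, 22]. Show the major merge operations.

Divide and conquer:
  Merge [6] + [-4] -> [-4, 6]
  Merge [30] + [0] -> [0, 30]
  Merge [-4, 6] + [0, 30] -> [-4, 0, 6, 30]
  Merge [1] + [7] -> [1, 7]
  Merge [34] + [22] -> [22, 34]
  Merge [1, 7] + [22, 34] -> [1, 7, 22, 34]
  Merge [-4, 0, 6, 30] + [1, 7, 22, 34] -> [-4, 0, 1, 6, 7, 22, 30, 34]


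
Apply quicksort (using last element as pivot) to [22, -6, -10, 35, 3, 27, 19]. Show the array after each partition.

Partition 1: pivot=19 at index 3 -> [-6, -10, 3, 19, 22, 27, 35]
Partition 2: pivot=3 at index 2 -> [-6, -10, 3, 19, 22, 27, 35]
Partition 3: pivot=-10 at index 0 -> [-10, -6, 3, 19, 22, 27, 35]
Partition 4: pivot=35 at index 6 -> [-10, -6, 3, 19, 22, 27, 35]
Partition 5: pivot=27 at index 5 -> [-10, -6, 3, 19, 22, 27, 35]


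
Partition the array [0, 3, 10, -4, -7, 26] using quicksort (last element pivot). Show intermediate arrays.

Partition 1: pivot=26 at index 5 -> [0, 3, 10, -4, -7, 26]
Partition 2: pivot=-7 at index 0 -> [-7, 3, 10, -4, 0, 26]
Partition 3: pivot=0 at index 2 -> [-7, -4, 0, 3, 10, 26]
Partition 4: pivot=10 at index 4 -> [-7, -4, 0, 3, 10, 26]


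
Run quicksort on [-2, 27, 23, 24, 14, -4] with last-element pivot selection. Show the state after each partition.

Partition 1: pivot=-4 at index 0 -> [-4, 27, 23, 24, 14, -2]
Partition 2: pivot=-2 at index 1 -> [-4, -2, 23, 24, 14, 27]
Partition 3: pivot=27 at index 5 -> [-4, -2, 23, 24, 14, 27]
Partition 4: pivot=14 at index 2 -> [-4, -2, 14, 24, 23, 27]
Partition 5: pivot=23 at index 3 -> [-4, -2, 14, 23, 24, 27]


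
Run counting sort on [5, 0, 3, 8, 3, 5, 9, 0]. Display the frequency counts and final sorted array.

Count array: [2, 0, 0, 2, 0, 2, 0, 0, 1, 1]
(count[i] = number of elements equal to i)
Cumulative count: [2, 2, 2, 4, 4, 6, 6, 6, 7, 8]
Sorted: [0, 0, 3, 3, 5, 5, 8, 9]


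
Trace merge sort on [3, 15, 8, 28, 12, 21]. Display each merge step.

Divide and conquer:
  Merge [15] + [8] -> [8, 15]
  Merge [3] + [8, 15] -> [3, 8, 15]
  Merge [12] + [21] -> [12, 21]
  Merge [28] + [12, 21] -> [12, 21, 28]
  Merge [3, 8, 15] + [12, 21, 28] -> [3, 8, 12, 15, 21, 28]


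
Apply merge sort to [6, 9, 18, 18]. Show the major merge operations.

Divide and conquer:
  Merge [6] + [9] -> [6, 9]
  Merge [18] + [18] -> [18, 18]
  Merge [6, 9] + [18, 18] -> [6, 9, 18, 18]


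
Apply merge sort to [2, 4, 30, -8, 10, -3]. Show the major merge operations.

Divide and conquer:
  Merge [4] + [30] -> [4, 30]
  Merge [2] + [4, 30] -> [2, 4, 30]
  Merge [10] + [-3] -> [-3, 10]
  Merge [-8] + [-3, 10] -> [-8, -3, 10]
  Merge [2, 4, 30] + [-8, -3, 10] -> [-8, -3, 2, 4, 10, 30]


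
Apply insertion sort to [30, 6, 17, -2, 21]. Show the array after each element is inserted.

First element 30 is already 'sorted'
Insert 6: shifted 1 elements -> [6, 30, 17, -2, 21]
Insert 17: shifted 1 elements -> [6, 17, 30, -2, 21]
Insert -2: shifted 3 elements -> [-2, 6, 17, 30, 21]
Insert 21: shifted 1 elements -> [-2, 6, 17, 21, 30]


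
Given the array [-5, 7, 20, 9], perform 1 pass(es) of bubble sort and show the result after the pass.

After pass 1: [-5, 7, 9, 20] (1 swaps)
Total swaps: 1


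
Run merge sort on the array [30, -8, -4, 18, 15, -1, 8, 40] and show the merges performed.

Divide and conquer:
  Merge [30] + [-8] -> [-8, 30]
  Merge [-4] + [18] -> [-4, 18]
  Merge [-8, 30] + [-4, 18] -> [-8, -4, 18, 30]
  Merge [15] + [-1] -> [-1, 15]
  Merge [8] + [40] -> [8, 40]
  Merge [-1, 15] + [8, 40] -> [-1, 8, 15, 40]
  Merge [-8, -4, 18, 30] + [-1, 8, 15, 40] -> [-8, -4, -1, 8, 15, 18, 30, 40]


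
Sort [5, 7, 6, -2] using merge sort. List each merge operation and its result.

Divide and conquer:
  Merge [5] + [7] -> [5, 7]
  Merge [6] + [-2] -> [-2, 6]
  Merge [5, 7] + [-2, 6] -> [-2, 5, 6, 7]


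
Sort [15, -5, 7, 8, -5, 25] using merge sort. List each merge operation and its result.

Divide and conquer:
  Merge [-5] + [7] -> [-5, 7]
  Merge [15] + [-5, 7] -> [-5, 7, 15]
  Merge [-5] + [25] -> [-5, 25]
  Merge [8] + [-5, 25] -> [-5, 8, 25]
  Merge [-5, 7, 15] + [-5, 8, 25] -> [-5, -5, 7, 8, 15, 25]


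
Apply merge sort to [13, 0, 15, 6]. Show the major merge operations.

Divide and conquer:
  Merge [13] + [0] -> [0, 13]
  Merge [15] + [6] -> [6, 15]
  Merge [0, 13] + [6, 15] -> [0, 6, 13, 15]


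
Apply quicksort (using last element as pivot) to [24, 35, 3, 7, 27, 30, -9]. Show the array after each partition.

Partition 1: pivot=-9 at index 0 -> [-9, 35, 3, 7, 27, 30, 24]
Partition 2: pivot=24 at index 3 -> [-9, 3, 7, 24, 27, 30, 35]
Partition 3: pivot=7 at index 2 -> [-9, 3, 7, 24, 27, 30, 35]
Partition 4: pivot=35 at index 6 -> [-9, 3, 7, 24, 27, 30, 35]
Partition 5: pivot=30 at index 5 -> [-9, 3, 7, 24, 27, 30, 35]


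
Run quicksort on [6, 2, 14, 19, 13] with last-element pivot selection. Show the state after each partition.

Partition 1: pivot=13 at index 2 -> [6, 2, 13, 19, 14]
Partition 2: pivot=2 at index 0 -> [2, 6, 13, 19, 14]
Partition 3: pivot=14 at index 3 -> [2, 6, 13, 14, 19]


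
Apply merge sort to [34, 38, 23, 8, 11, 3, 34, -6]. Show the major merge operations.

Divide and conquer:
  Merge [34] + [38] -> [34, 38]
  Merge [23] + [8] -> [8, 23]
  Merge [34, 38] + [8, 23] -> [8, 23, 34, 38]
  Merge [11] + [3] -> [3, 11]
  Merge [34] + [-6] -> [-6, 34]
  Merge [3, 11] + [-6, 34] -> [-6, 3, 11, 34]
  Merge [8, 23, 34, 38] + [-6, 3, 11, 34] -> [-6, 3, 8, 11, 23, 34, 34, 38]


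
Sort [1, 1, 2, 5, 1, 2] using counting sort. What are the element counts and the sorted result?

Count array: [0, 3, 2, 0, 0, 1]
(count[i] = number of elements equal to i)
Cumulative count: [0, 3, 5, 5, 5, 6]
Sorted: [1, 1, 1, 2, 2, 5]


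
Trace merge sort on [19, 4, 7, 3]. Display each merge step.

Divide and conquer:
  Merge [19] + [4] -> [4, 19]
  Merge [7] + [3] -> [3, 7]
  Merge [4, 19] + [3, 7] -> [3, 4, 7, 19]


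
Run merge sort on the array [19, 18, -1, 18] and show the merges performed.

Divide and conquer:
  Merge [19] + [18] -> [18, 19]
  Merge [-1] + [18] -> [-1, 18]
  Merge [18, 19] + [-1, 18] -> [-1, 18, 18, 19]


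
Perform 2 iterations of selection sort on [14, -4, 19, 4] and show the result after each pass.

Pass 1: Select minimum -4 at index 1, swap -> [-4, 14, 19, 4]
Pass 2: Select minimum 4 at index 3, swap -> [-4, 4, 19, 14]


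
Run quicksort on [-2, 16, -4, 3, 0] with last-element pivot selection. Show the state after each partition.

Partition 1: pivot=0 at index 2 -> [-2, -4, 0, 3, 16]
Partition 2: pivot=-4 at index 0 -> [-4, -2, 0, 3, 16]
Partition 3: pivot=16 at index 4 -> [-4, -2, 0, 3, 16]


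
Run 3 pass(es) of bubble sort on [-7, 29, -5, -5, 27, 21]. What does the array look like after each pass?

After pass 1: [-7, -5, -5, 27, 21, 29] (4 swaps)
After pass 2: [-7, -5, -5, 21, 27, 29] (1 swaps)
After pass 3: [-7, -5, -5, 21, 27, 29] (0 swaps)
Total swaps: 5


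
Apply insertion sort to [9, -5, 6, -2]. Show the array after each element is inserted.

First element 9 is already 'sorted'
Insert -5: shifted 1 elements -> [-5, 9, 6, -2]
Insert 6: shifted 1 elements -> [-5, 6, 9, -2]
Insert -2: shifted 2 elements -> [-5, -2, 6, 9]


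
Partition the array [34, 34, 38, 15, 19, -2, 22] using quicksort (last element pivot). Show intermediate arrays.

Partition 1: pivot=22 at index 3 -> [15, 19, -2, 22, 34, 38, 34]
Partition 2: pivot=-2 at index 0 -> [-2, 19, 15, 22, 34, 38, 34]
Partition 3: pivot=15 at index 1 -> [-2, 15, 19, 22, 34, 38, 34]
Partition 4: pivot=34 at index 5 -> [-2, 15, 19, 22, 34, 34, 38]


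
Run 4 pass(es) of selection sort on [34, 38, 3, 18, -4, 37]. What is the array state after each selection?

Pass 1: Select minimum -4 at index 4, swap -> [-4, 38, 3, 18, 34, 37]
Pass 2: Select minimum 3 at index 2, swap -> [-4, 3, 38, 18, 34, 37]
Pass 3: Select minimum 18 at index 3, swap -> [-4, 3, 18, 38, 34, 37]
Pass 4: Select minimum 34 at index 4, swap -> [-4, 3, 18, 34, 38, 37]


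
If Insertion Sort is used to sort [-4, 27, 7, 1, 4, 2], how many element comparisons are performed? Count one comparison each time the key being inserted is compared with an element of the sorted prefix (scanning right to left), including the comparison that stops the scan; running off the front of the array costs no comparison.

Insert 27: -4 <= 27 (stop) = 1 comparison(s) -> [-4, 27, 7, 1, 4, 2]
Insert 7: 27 > 7 (shift), -4 <= 7 (stop) = 2 comparison(s) -> [-4, 7, 27, 1, 4, 2]
Insert 1: 27 > 1 (shift), 7 > 1 (shift), -4 <= 1 (stop) = 3 comparison(s) -> [-4, 1, 7, 27, 4, 2]
Insert 4: 27 > 4 (shift), 7 > 4 (shift), 1 <= 4 (stop) = 3 comparison(s) -> [-4, 1, 4, 7, 27, 2]
Insert 2: 27 > 2 (shift), 7 > 2 (shift), 4 > 2 (shift), 1 <= 2 (stop) = 4 comparison(s) -> [-4, 1, 2, 4, 7, 27]
Total comparisons: 1 + 2 + 3 + 3 + 4 = 13


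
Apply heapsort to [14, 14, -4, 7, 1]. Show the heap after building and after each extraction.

Build heap: [14, 14, -4, 7, 1]
Extract 14: [14, 7, -4, 1, 14]
Extract 14: [7, 1, -4, 14, 14]
Extract 7: [1, -4, 7, 14, 14]
Extract 1: [-4, 1, 7, 14, 14]


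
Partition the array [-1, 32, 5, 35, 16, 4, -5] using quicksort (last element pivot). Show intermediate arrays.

Partition 1: pivot=-5 at index 0 -> [-5, 32, 5, 35, 16, 4, -1]
Partition 2: pivot=-1 at index 1 -> [-5, -1, 5, 35, 16, 4, 32]
Partition 3: pivot=32 at index 5 -> [-5, -1, 5, 16, 4, 32, 35]
Partition 4: pivot=4 at index 2 -> [-5, -1, 4, 16, 5, 32, 35]
Partition 5: pivot=5 at index 3 -> [-5, -1, 4, 5, 16, 32, 35]


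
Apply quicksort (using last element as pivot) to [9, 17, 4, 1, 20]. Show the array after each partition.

Partition 1: pivot=20 at index 4 -> [9, 17, 4, 1, 20]
Partition 2: pivot=1 at index 0 -> [1, 17, 4, 9, 20]
Partition 3: pivot=9 at index 2 -> [1, 4, 9, 17, 20]


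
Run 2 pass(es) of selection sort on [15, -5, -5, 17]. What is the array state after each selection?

Pass 1: Select minimum -5 at index 1, swap -> [-5, 15, -5, 17]
Pass 2: Select minimum -5 at index 2, swap -> [-5, -5, 15, 17]


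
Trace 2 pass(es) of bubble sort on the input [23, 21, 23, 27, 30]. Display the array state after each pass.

After pass 1: [21, 23, 23, 27, 30] (1 swaps)
After pass 2: [21, 23, 23, 27, 30] (0 swaps)
Total swaps: 1


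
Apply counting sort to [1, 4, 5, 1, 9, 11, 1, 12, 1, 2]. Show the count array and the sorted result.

Count array: [0, 4, 1, 0, 1, 1, 0, 0, 0, 1, 0, 1, 1]
(count[i] = number of elements equal to i)
Cumulative count: [0, 4, 5, 5, 6, 7, 7, 7, 7, 8, 8, 9, 10]
Sorted: [1, 1, 1, 1, 2, 4, 5, 9, 11, 12]


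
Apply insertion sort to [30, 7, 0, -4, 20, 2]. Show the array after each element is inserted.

First element 30 is already 'sorted'
Insert 7: shifted 1 elements -> [7, 30, 0, -4, 20, 2]
Insert 0: shifted 2 elements -> [0, 7, 30, -4, 20, 2]
Insert -4: shifted 3 elements -> [-4, 0, 7, 30, 20, 2]
Insert 20: shifted 1 elements -> [-4, 0, 7, 20, 30, 2]
Insert 2: shifted 3 elements -> [-4, 0, 2, 7, 20, 30]


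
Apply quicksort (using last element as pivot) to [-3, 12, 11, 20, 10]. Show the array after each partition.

Partition 1: pivot=10 at index 1 -> [-3, 10, 11, 20, 12]
Partition 2: pivot=12 at index 3 -> [-3, 10, 11, 12, 20]


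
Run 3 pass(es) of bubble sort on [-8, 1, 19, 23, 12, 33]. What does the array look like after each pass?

After pass 1: [-8, 1, 19, 12, 23, 33] (1 swaps)
After pass 2: [-8, 1, 12, 19, 23, 33] (1 swaps)
After pass 3: [-8, 1, 12, 19, 23, 33] (0 swaps)
Total swaps: 2


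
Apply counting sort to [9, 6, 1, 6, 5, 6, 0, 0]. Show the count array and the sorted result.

Count array: [2, 1, 0, 0, 0, 1, 3, 0, 0, 1]
(count[i] = number of elements equal to i)
Cumulative count: [2, 3, 3, 3, 3, 4, 7, 7, 7, 8]
Sorted: [0, 0, 1, 5, 6, 6, 6, 9]


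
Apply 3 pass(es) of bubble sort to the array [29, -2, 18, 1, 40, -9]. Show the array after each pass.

After pass 1: [-2, 18, 1, 29, -9, 40] (4 swaps)
After pass 2: [-2, 1, 18, -9, 29, 40] (2 swaps)
After pass 3: [-2, 1, -9, 18, 29, 40] (1 swaps)
Total swaps: 7


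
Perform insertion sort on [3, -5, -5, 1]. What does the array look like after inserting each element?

First element 3 is already 'sorted'
Insert -5: shifted 1 elements -> [-5, 3, -5, 1]
Insert -5: shifted 1 elements -> [-5, -5, 3, 1]
Insert 1: shifted 1 elements -> [-5, -5, 1, 3]


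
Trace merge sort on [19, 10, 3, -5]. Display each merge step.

Divide and conquer:
  Merge [19] + [10] -> [10, 19]
  Merge [3] + [-5] -> [-5, 3]
  Merge [10, 19] + [-5, 3] -> [-5, 3, 10, 19]


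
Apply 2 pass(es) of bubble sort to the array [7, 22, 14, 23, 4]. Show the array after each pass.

After pass 1: [7, 14, 22, 4, 23] (2 swaps)
After pass 2: [7, 14, 4, 22, 23] (1 swaps)
Total swaps: 3


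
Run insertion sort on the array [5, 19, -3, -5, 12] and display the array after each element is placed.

First element 5 is already 'sorted'
Insert 19: shifted 0 elements -> [5, 19, -3, -5, 12]
Insert -3: shifted 2 elements -> [-3, 5, 19, -5, 12]
Insert -5: shifted 3 elements -> [-5, -3, 5, 19, 12]
Insert 12: shifted 1 elements -> [-5, -3, 5, 12, 19]


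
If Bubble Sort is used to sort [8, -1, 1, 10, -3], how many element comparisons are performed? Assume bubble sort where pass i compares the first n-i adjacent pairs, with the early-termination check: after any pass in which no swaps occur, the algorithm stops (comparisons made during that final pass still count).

Pass 1: compare adjacent pairs (0,1)..(3,4) = 4 comparison(s), 3 swap(s) -> [-1, 1, 8, -3, 10]
Pass 2: compare adjacent pairs (0,1)..(2,3) = 3 comparison(s), 1 swap(s) -> [-1, 1, -3, 8, 10]
Pass 3: compare adjacent pairs (0,1)..(1,2) = 2 comparison(s), 1 swap(s) -> [-1, -3, 1, 8, 10]
Pass 4: compare adjacent pairs (0,1)..(0,1) = 1 comparison(s), 1 swap(s) -> [-3, -1, 1, 8, 10]
Every pass made at least one swap, so all n-1 passes run.
Total comparisons: 4 + 3 + 2 + 1 = 10


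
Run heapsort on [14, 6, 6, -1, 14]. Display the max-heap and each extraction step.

Build heap: [14, 14, 6, -1, 6]
Extract 14: [14, 6, 6, -1, 14]
Extract 14: [6, -1, 6, 14, 14]
Extract 6: [6, -1, 6, 14, 14]
Extract 6: [-1, 6, 6, 14, 14]


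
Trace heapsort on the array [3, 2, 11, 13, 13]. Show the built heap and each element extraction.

Build heap: [13, 13, 11, 2, 3]
Extract 13: [13, 3, 11, 2, 13]
Extract 13: [11, 3, 2, 13, 13]
Extract 11: [3, 2, 11, 13, 13]
Extract 3: [2, 3, 11, 13, 13]


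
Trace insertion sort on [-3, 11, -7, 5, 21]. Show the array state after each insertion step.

First element -3 is already 'sorted'
Insert 11: shifted 0 elements -> [-3, 11, -7, 5, 21]
Insert -7: shifted 2 elements -> [-7, -3, 11, 5, 21]
Insert 5: shifted 1 elements -> [-7, -3, 5, 11, 21]
Insert 21: shifted 0 elements -> [-7, -3, 5, 11, 21]


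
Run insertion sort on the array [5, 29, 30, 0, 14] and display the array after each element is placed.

First element 5 is already 'sorted'
Insert 29: shifted 0 elements -> [5, 29, 30, 0, 14]
Insert 30: shifted 0 elements -> [5, 29, 30, 0, 14]
Insert 0: shifted 3 elements -> [0, 5, 29, 30, 14]
Insert 14: shifted 2 elements -> [0, 5, 14, 29, 30]


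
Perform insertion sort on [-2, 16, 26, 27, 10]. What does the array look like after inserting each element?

First element -2 is already 'sorted'
Insert 16: shifted 0 elements -> [-2, 16, 26, 27, 10]
Insert 26: shifted 0 elements -> [-2, 16, 26, 27, 10]
Insert 27: shifted 0 elements -> [-2, 16, 26, 27, 10]
Insert 10: shifted 3 elements -> [-2, 10, 16, 26, 27]


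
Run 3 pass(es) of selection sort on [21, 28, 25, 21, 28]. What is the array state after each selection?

Pass 1: Select minimum 21 at index 0, swap -> [21, 28, 25, 21, 28]
Pass 2: Select minimum 21 at index 3, swap -> [21, 21, 25, 28, 28]
Pass 3: Select minimum 25 at index 2, swap -> [21, 21, 25, 28, 28]


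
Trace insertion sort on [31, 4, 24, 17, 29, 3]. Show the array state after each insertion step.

First element 31 is already 'sorted'
Insert 4: shifted 1 elements -> [4, 31, 24, 17, 29, 3]
Insert 24: shifted 1 elements -> [4, 24, 31, 17, 29, 3]
Insert 17: shifted 2 elements -> [4, 17, 24, 31, 29, 3]
Insert 29: shifted 1 elements -> [4, 17, 24, 29, 31, 3]
Insert 3: shifted 5 elements -> [3, 4, 17, 24, 29, 31]


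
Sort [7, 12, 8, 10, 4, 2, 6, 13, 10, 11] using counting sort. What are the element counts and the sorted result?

Count array: [0, 0, 1, 0, 1, 0, 1, 1, 1, 0, 2, 1, 1, 1]
(count[i] = number of elements equal to i)
Cumulative count: [0, 0, 1, 1, 2, 2, 3, 4, 5, 5, 7, 8, 9, 10]
Sorted: [2, 4, 6, 7, 8, 10, 10, 11, 12, 13]


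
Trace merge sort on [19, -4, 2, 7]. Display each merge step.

Divide and conquer:
  Merge [19] + [-4] -> [-4, 19]
  Merge [2] + [7] -> [2, 7]
  Merge [-4, 19] + [2, 7] -> [-4, 2, 7, 19]


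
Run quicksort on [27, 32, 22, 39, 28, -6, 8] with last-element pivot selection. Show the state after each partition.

Partition 1: pivot=8 at index 1 -> [-6, 8, 22, 39, 28, 27, 32]
Partition 2: pivot=32 at index 5 -> [-6, 8, 22, 28, 27, 32, 39]
Partition 3: pivot=27 at index 3 -> [-6, 8, 22, 27, 28, 32, 39]


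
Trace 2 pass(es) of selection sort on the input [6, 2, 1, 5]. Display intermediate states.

Pass 1: Select minimum 1 at index 2, swap -> [1, 2, 6, 5]
Pass 2: Select minimum 2 at index 1, swap -> [1, 2, 6, 5]


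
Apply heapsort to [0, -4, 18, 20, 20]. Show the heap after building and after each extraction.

Build heap: [20, 20, 18, -4, 0]
Extract 20: [20, 0, 18, -4, 20]
Extract 20: [18, 0, -4, 20, 20]
Extract 18: [0, -4, 18, 20, 20]
Extract 0: [-4, 0, 18, 20, 20]


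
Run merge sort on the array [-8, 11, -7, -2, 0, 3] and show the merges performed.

Divide and conquer:
  Merge [11] + [-7] -> [-7, 11]
  Merge [-8] + [-7, 11] -> [-8, -7, 11]
  Merge [0] + [3] -> [0, 3]
  Merge [-2] + [0, 3] -> [-2, 0, 3]
  Merge [-8, -7, 11] + [-2, 0, 3] -> [-8, -7, -2, 0, 3, 11]


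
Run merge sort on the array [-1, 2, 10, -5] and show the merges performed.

Divide and conquer:
  Merge [-1] + [2] -> [-1, 2]
  Merge [10] + [-5] -> [-5, 10]
  Merge [-1, 2] + [-5, 10] -> [-5, -1, 2, 10]


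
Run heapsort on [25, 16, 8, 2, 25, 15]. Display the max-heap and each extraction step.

Build heap: [25, 25, 15, 2, 16, 8]
Extract 25: [25, 16, 15, 2, 8, 25]
Extract 25: [16, 8, 15, 2, 25, 25]
Extract 16: [15, 8, 2, 16, 25, 25]
Extract 15: [8, 2, 15, 16, 25, 25]
Extract 8: [2, 8, 15, 16, 25, 25]


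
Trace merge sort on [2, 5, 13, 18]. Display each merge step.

Divide and conquer:
  Merge [2] + [5] -> [2, 5]
  Merge [13] + [18] -> [13, 18]
  Merge [2, 5] + [13, 18] -> [2, 5, 13, 18]


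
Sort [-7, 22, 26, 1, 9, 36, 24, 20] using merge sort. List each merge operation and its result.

Divide and conquer:
  Merge [-7] + [22] -> [-7, 22]
  Merge [26] + [1] -> [1, 26]
  Merge [-7, 22] + [1, 26] -> [-7, 1, 22, 26]
  Merge [9] + [36] -> [9, 36]
  Merge [24] + [20] -> [20, 24]
  Merge [9, 36] + [20, 24] -> [9, 20, 24, 36]
  Merge [-7, 1, 22, 26] + [9, 20, 24, 36] -> [-7, 1, 9, 20, 22, 24, 26, 36]


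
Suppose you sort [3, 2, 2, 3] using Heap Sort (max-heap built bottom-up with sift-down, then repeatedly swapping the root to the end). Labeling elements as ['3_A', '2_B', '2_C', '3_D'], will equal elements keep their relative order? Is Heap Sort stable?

Trace Heap Sort on the labeled array (the key is the number; the letter only tracks identity):
  Build max-heap: [3_A, 3_D, 2_C, 2_B]
  Swap root 3_A to index 3, re-heapify first 3 -> [3_D, 2_B, 2_C, 3_A]
  Swap root 3_D to index 2, re-heapify first 2 -> [2_C, 2_B, 3_D, 3_A]
  Swap root 2_C to index 1, re-heapify first 1 -> [2_B, 2_C, 3_D, 3_A]
Final order: [2_B, 2_C, 3_D, 3_A]
Equal keys:
  value 2: originally 2_B, 2_C; after sorting 2_B, 2_C -> order preserved
  value 3: originally 3_A, 3_D; after sorting 3_D, 3_A -> order changed
Equal keys were reordered, so Heap Sort is not stable: heap construction and root-to-end swaps move elements without regard to the original order of equal keys. (One such input is enough; an unstable sort may happen to preserve order on other inputs, but it gives no guarantee.)
Answer: Not stable


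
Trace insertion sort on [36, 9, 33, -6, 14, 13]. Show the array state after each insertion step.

First element 36 is already 'sorted'
Insert 9: shifted 1 elements -> [9, 36, 33, -6, 14, 13]
Insert 33: shifted 1 elements -> [9, 33, 36, -6, 14, 13]
Insert -6: shifted 3 elements -> [-6, 9, 33, 36, 14, 13]
Insert 14: shifted 2 elements -> [-6, 9, 14, 33, 36, 13]
Insert 13: shifted 3 elements -> [-6, 9, 13, 14, 33, 36]


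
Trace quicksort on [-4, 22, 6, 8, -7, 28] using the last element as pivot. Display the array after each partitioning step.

Partition 1: pivot=28 at index 5 -> [-4, 22, 6, 8, -7, 28]
Partition 2: pivot=-7 at index 0 -> [-7, 22, 6, 8, -4, 28]
Partition 3: pivot=-4 at index 1 -> [-7, -4, 6, 8, 22, 28]
Partition 4: pivot=22 at index 4 -> [-7, -4, 6, 8, 22, 28]
Partition 5: pivot=8 at index 3 -> [-7, -4, 6, 8, 22, 28]


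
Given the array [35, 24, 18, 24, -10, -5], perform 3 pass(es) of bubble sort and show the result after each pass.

After pass 1: [24, 18, 24, -10, -5, 35] (5 swaps)
After pass 2: [18, 24, -10, -5, 24, 35] (3 swaps)
After pass 3: [18, -10, -5, 24, 24, 35] (2 swaps)
Total swaps: 10


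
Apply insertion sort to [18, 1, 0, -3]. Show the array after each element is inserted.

First element 18 is already 'sorted'
Insert 1: shifted 1 elements -> [1, 18, 0, -3]
Insert 0: shifted 2 elements -> [0, 1, 18, -3]
Insert -3: shifted 3 elements -> [-3, 0, 1, 18]


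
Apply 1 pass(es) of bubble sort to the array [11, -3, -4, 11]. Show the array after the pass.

After pass 1: [-3, -4, 11, 11] (2 swaps)
Total swaps: 2


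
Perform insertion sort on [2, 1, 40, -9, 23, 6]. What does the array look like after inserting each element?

First element 2 is already 'sorted'
Insert 1: shifted 1 elements -> [1, 2, 40, -9, 23, 6]
Insert 40: shifted 0 elements -> [1, 2, 40, -9, 23, 6]
Insert -9: shifted 3 elements -> [-9, 1, 2, 40, 23, 6]
Insert 23: shifted 1 elements -> [-9, 1, 2, 23, 40, 6]
Insert 6: shifted 2 elements -> [-9, 1, 2, 6, 23, 40]


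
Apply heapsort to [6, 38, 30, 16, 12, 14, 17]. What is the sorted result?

Build heap: [38, 16, 30, 6, 12, 14, 17]
Extract 38: [30, 16, 17, 6, 12, 14, 38]
Extract 30: [17, 16, 14, 6, 12, 30, 38]
Extract 17: [16, 12, 14, 6, 17, 30, 38]
Extract 16: [14, 12, 6, 16, 17, 30, 38]
Extract 14: [12, 6, 14, 16, 17, 30, 38]
Extract 12: [6, 12, 14, 16, 17, 30, 38]


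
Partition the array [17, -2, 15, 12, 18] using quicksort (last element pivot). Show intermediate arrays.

Partition 1: pivot=18 at index 4 -> [17, -2, 15, 12, 18]
Partition 2: pivot=12 at index 1 -> [-2, 12, 15, 17, 18]
Partition 3: pivot=17 at index 3 -> [-2, 12, 15, 17, 18]


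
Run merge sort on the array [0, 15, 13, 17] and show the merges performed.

Divide and conquer:
  Merge [0] + [15] -> [0, 15]
  Merge [13] + [17] -> [13, 17]
  Merge [0, 15] + [13, 17] -> [0, 13, 15, 17]


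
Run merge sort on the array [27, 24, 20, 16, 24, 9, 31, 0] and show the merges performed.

Divide and conquer:
  Merge [27] + [24] -> [24, 27]
  Merge [20] + [16] -> [16, 20]
  Merge [24, 27] + [16, 20] -> [16, 20, 24, 27]
  Merge [24] + [9] -> [9, 24]
  Merge [31] + [0] -> [0, 31]
  Merge [9, 24] + [0, 31] -> [0, 9, 24, 31]
  Merge [16, 20, 24, 27] + [0, 9, 24, 31] -> [0, 9, 16, 20, 24, 24, 27, 31]


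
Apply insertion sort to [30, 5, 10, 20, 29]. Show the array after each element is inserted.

First element 30 is already 'sorted'
Insert 5: shifted 1 elements -> [5, 30, 10, 20, 29]
Insert 10: shifted 1 elements -> [5, 10, 30, 20, 29]
Insert 20: shifted 1 elements -> [5, 10, 20, 30, 29]
Insert 29: shifted 1 elements -> [5, 10, 20, 29, 30]


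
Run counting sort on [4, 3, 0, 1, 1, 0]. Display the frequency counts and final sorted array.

Count array: [2, 2, 0, 1, 1]
(count[i] = number of elements equal to i)
Cumulative count: [2, 4, 4, 5, 6]
Sorted: [0, 0, 1, 1, 3, 4]


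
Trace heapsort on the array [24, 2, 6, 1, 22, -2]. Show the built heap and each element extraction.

Build heap: [24, 22, 6, 1, 2, -2]
Extract 24: [22, 2, 6, 1, -2, 24]
Extract 22: [6, 2, -2, 1, 22, 24]
Extract 6: [2, 1, -2, 6, 22, 24]
Extract 2: [1, -2, 2, 6, 22, 24]
Extract 1: [-2, 1, 2, 6, 22, 24]


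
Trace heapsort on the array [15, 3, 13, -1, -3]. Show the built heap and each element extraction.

Build heap: [15, 3, 13, -1, -3]
Extract 15: [13, 3, -3, -1, 15]
Extract 13: [3, -1, -3, 13, 15]
Extract 3: [-1, -3, 3, 13, 15]
Extract -1: [-3, -1, 3, 13, 15]


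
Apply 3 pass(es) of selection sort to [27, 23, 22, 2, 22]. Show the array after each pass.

Pass 1: Select minimum 2 at index 3, swap -> [2, 23, 22, 27, 22]
Pass 2: Select minimum 22 at index 2, swap -> [2, 22, 23, 27, 22]
Pass 3: Select minimum 22 at index 4, swap -> [2, 22, 22, 27, 23]


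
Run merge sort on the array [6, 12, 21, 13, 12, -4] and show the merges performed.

Divide and conquer:
  Merge [12] + [21] -> [12, 21]
  Merge [6] + [12, 21] -> [6, 12, 21]
  Merge [12] + [-4] -> [-4, 12]
  Merge [13] + [-4, 12] -> [-4, 12, 13]
  Merge [6, 12, 21] + [-4, 12, 13] -> [-4, 6, 12, 12, 13, 21]


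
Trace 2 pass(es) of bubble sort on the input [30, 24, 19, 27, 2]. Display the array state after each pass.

After pass 1: [24, 19, 27, 2, 30] (4 swaps)
After pass 2: [19, 24, 2, 27, 30] (2 swaps)
Total swaps: 6


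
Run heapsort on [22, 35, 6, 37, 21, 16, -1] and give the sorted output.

Build heap: [37, 35, 16, 22, 21, 6, -1]
Extract 37: [35, 22, 16, -1, 21, 6, 37]
Extract 35: [22, 21, 16, -1, 6, 35, 37]
Extract 22: [21, 6, 16, -1, 22, 35, 37]
Extract 21: [16, 6, -1, 21, 22, 35, 37]
Extract 16: [6, -1, 16, 21, 22, 35, 37]
Extract 6: [-1, 6, 16, 21, 22, 35, 37]


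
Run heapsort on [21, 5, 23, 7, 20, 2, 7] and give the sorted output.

Build heap: [23, 20, 21, 7, 5, 2, 7]
Extract 23: [21, 20, 7, 7, 5, 2, 23]
Extract 21: [20, 7, 7, 2, 5, 21, 23]
Extract 20: [7, 5, 7, 2, 20, 21, 23]
Extract 7: [7, 5, 2, 7, 20, 21, 23]
Extract 7: [5, 2, 7, 7, 20, 21, 23]
Extract 5: [2, 5, 7, 7, 20, 21, 23]


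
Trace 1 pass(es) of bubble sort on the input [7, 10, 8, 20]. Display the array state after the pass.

After pass 1: [7, 8, 10, 20] (1 swaps)
Total swaps: 1


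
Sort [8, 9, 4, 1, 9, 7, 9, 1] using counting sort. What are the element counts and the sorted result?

Count array: [0, 2, 0, 0, 1, 0, 0, 1, 1, 3]
(count[i] = number of elements equal to i)
Cumulative count: [0, 2, 2, 2, 3, 3, 3, 4, 5, 8]
Sorted: [1, 1, 4, 7, 8, 9, 9, 9]


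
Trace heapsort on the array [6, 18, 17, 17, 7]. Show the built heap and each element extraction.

Build heap: [18, 17, 17, 6, 7]
Extract 18: [17, 7, 17, 6, 18]
Extract 17: [17, 7, 6, 17, 18]
Extract 17: [7, 6, 17, 17, 18]
Extract 7: [6, 7, 17, 17, 18]


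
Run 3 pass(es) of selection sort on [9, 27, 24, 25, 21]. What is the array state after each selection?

Pass 1: Select minimum 9 at index 0, swap -> [9, 27, 24, 25, 21]
Pass 2: Select minimum 21 at index 4, swap -> [9, 21, 24, 25, 27]
Pass 3: Select minimum 24 at index 2, swap -> [9, 21, 24, 25, 27]


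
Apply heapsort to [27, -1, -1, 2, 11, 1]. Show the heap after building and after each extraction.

Build heap: [27, 11, 1, 2, -1, -1]
Extract 27: [11, 2, 1, -1, -1, 27]
Extract 11: [2, -1, 1, -1, 11, 27]
Extract 2: [1, -1, -1, 2, 11, 27]
Extract 1: [-1, -1, 1, 2, 11, 27]
Extract -1: [-1, -1, 1, 2, 11, 27]


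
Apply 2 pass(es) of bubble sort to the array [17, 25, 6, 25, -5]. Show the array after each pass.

After pass 1: [17, 6, 25, -5, 25] (2 swaps)
After pass 2: [6, 17, -5, 25, 25] (2 swaps)
Total swaps: 4


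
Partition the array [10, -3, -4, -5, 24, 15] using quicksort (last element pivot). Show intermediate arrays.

Partition 1: pivot=15 at index 4 -> [10, -3, -4, -5, 15, 24]
Partition 2: pivot=-5 at index 0 -> [-5, -3, -4, 10, 15, 24]
Partition 3: pivot=10 at index 3 -> [-5, -3, -4, 10, 15, 24]
Partition 4: pivot=-4 at index 1 -> [-5, -4, -3, 10, 15, 24]


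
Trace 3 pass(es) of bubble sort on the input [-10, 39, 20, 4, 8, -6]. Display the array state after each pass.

After pass 1: [-10, 20, 4, 8, -6, 39] (4 swaps)
After pass 2: [-10, 4, 8, -6, 20, 39] (3 swaps)
After pass 3: [-10, 4, -6, 8, 20, 39] (1 swaps)
Total swaps: 8


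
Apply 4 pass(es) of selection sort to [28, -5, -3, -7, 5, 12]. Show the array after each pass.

Pass 1: Select minimum -7 at index 3, swap -> [-7, -5, -3, 28, 5, 12]
Pass 2: Select minimum -5 at index 1, swap -> [-7, -5, -3, 28, 5, 12]
Pass 3: Select minimum -3 at index 2, swap -> [-7, -5, -3, 28, 5, 12]
Pass 4: Select minimum 5 at index 4, swap -> [-7, -5, -3, 5, 28, 12]


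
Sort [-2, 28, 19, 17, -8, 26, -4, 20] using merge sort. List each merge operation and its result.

Divide and conquer:
  Merge [-2] + [28] -> [-2, 28]
  Merge [19] + [17] -> [17, 19]
  Merge [-2, 28] + [17, 19] -> [-2, 17, 19, 28]
  Merge [-8] + [26] -> [-8, 26]
  Merge [-4] + [20] -> [-4, 20]
  Merge [-8, 26] + [-4, 20] -> [-8, -4, 20, 26]
  Merge [-2, 17, 19, 28] + [-8, -4, 20, 26] -> [-8, -4, -2, 17, 19, 20, 26, 28]


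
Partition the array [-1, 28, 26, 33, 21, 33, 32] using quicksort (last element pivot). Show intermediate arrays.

Partition 1: pivot=32 at index 4 -> [-1, 28, 26, 21, 32, 33, 33]
Partition 2: pivot=21 at index 1 -> [-1, 21, 26, 28, 32, 33, 33]
Partition 3: pivot=28 at index 3 -> [-1, 21, 26, 28, 32, 33, 33]
Partition 4: pivot=33 at index 6 -> [-1, 21, 26, 28, 32, 33, 33]


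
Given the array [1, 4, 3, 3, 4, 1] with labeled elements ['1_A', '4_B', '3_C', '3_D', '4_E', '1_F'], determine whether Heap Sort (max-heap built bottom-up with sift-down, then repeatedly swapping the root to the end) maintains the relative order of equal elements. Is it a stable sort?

Trace Heap Sort on the labeled array (the key is the number; the letter only tracks identity):
  Build max-heap: [4_B, 4_E, 3_C, 3_D, 1_A, 1_F]
  Swap root 4_B to index 5, re-heapify first 5 -> [4_E, 3_D, 3_C, 1_F, 1_A, 4_B]
  Swap root 4_E to index 4, re-heapify first 4 -> [3_D, 1_A, 3_C, 1_F, 4_E, 4_B]
  Swap root 3_D to index 3, re-heapify first 3 -> [3_C, 1_A, 1_F, 3_D, 4_E, 4_B]
  Swap root 3_C to index 2, re-heapify first 2 -> [1_F, 1_A, 3_C, 3_D, 4_E, 4_B]
  Swap root 1_F to index 1, re-heapify first 1 -> [1_A, 1_F, 3_C, 3_D, 4_E, 4_B]
Final order: [1_A, 1_F, 3_C, 3_D, 4_E, 4_B]
Equal keys:
  value 1: originally 1_A, 1_F; after sorting 1_A, 1_F -> order preserved
  value 3: originally 3_C, 3_D; after sorting 3_C, 3_D -> order preserved
  value 4: originally 4_B, 4_E; after sorting 4_E, 4_B -> order changed
Equal keys were reordered, so Heap Sort is not stable: heap construction and root-to-end swaps move elements without regard to the original order of equal keys. (One such input is enough; an unstable sort may happen to preserve order on other inputs, but it gives no guarantee.)
Answer: Not stable


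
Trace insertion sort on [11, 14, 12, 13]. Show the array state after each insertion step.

First element 11 is already 'sorted'
Insert 14: shifted 0 elements -> [11, 14, 12, 13]
Insert 12: shifted 1 elements -> [11, 12, 14, 13]
Insert 13: shifted 1 elements -> [11, 12, 13, 14]


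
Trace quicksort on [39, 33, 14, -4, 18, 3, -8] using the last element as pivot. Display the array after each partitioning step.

Partition 1: pivot=-8 at index 0 -> [-8, 33, 14, -4, 18, 3, 39]
Partition 2: pivot=39 at index 6 -> [-8, 33, 14, -4, 18, 3, 39]
Partition 3: pivot=3 at index 2 -> [-8, -4, 3, 33, 18, 14, 39]
Partition 4: pivot=14 at index 3 -> [-8, -4, 3, 14, 18, 33, 39]
Partition 5: pivot=33 at index 5 -> [-8, -4, 3, 14, 18, 33, 39]


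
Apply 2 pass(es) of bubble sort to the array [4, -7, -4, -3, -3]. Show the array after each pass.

After pass 1: [-7, -4, -3, -3, 4] (4 swaps)
After pass 2: [-7, -4, -3, -3, 4] (0 swaps)
Total swaps: 4


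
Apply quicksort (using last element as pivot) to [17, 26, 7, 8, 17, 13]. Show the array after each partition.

Partition 1: pivot=13 at index 2 -> [7, 8, 13, 26, 17, 17]
Partition 2: pivot=8 at index 1 -> [7, 8, 13, 26, 17, 17]
Partition 3: pivot=17 at index 4 -> [7, 8, 13, 17, 17, 26]


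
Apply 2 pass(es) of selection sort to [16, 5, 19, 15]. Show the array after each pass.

Pass 1: Select minimum 5 at index 1, swap -> [5, 16, 19, 15]
Pass 2: Select minimum 15 at index 3, swap -> [5, 15, 19, 16]


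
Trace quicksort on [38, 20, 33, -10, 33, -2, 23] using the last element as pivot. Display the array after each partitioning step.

Partition 1: pivot=23 at index 3 -> [20, -10, -2, 23, 33, 33, 38]
Partition 2: pivot=-2 at index 1 -> [-10, -2, 20, 23, 33, 33, 38]
Partition 3: pivot=38 at index 6 -> [-10, -2, 20, 23, 33, 33, 38]
Partition 4: pivot=33 at index 5 -> [-10, -2, 20, 23, 33, 33, 38]


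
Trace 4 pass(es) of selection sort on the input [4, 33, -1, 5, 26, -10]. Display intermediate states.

Pass 1: Select minimum -10 at index 5, swap -> [-10, 33, -1, 5, 26, 4]
Pass 2: Select minimum -1 at index 2, swap -> [-10, -1, 33, 5, 26, 4]
Pass 3: Select minimum 4 at index 5, swap -> [-10, -1, 4, 5, 26, 33]
Pass 4: Select minimum 5 at index 3, swap -> [-10, -1, 4, 5, 26, 33]


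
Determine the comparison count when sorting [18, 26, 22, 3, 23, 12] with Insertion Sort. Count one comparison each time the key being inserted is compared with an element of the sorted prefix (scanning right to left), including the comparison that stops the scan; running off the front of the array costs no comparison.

Insert 26: 18 <= 26 (stop) = 1 comparison(s) -> [18, 26, 22, 3, 23, 12]
Insert 22: 26 > 22 (shift), 18 <= 22 (stop) = 2 comparison(s) -> [18, 22, 26, 3, 23, 12]
Insert 3: 26 > 3 (shift), 22 > 3 (shift), 18 > 3 (shift), reached front = 3 comparison(s) -> [3, 18, 22, 26, 23, 12]
Insert 23: 26 > 23 (shift), 22 <= 23 (stop) = 2 comparison(s) -> [3, 18, 22, 23, 26, 12]
Insert 12: 26 > 12 (shift), 23 > 12 (shift), 22 > 12 (shift), 18 > 12 (shift), 3 <= 12 (stop) = 5 comparison(s) -> [3, 12, 18, 22, 23, 26]
Total comparisons: 1 + 2 + 3 + 2 + 5 = 13


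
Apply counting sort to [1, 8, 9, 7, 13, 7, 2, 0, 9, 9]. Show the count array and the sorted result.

Count array: [1, 1, 1, 0, 0, 0, 0, 2, 1, 3, 0, 0, 0, 1]
(count[i] = number of elements equal to i)
Cumulative count: [1, 2, 3, 3, 3, 3, 3, 5, 6, 9, 9, 9, 9, 10]
Sorted: [0, 1, 2, 7, 7, 8, 9, 9, 9, 13]


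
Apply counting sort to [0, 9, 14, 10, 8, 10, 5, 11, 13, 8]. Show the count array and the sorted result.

Count array: [1, 0, 0, 0, 0, 1, 0, 0, 2, 1, 2, 1, 0, 1, 1]
(count[i] = number of elements equal to i)
Cumulative count: [1, 1, 1, 1, 1, 2, 2, 2, 4, 5, 7, 8, 8, 9, 10]
Sorted: [0, 5, 8, 8, 9, 10, 10, 11, 13, 14]


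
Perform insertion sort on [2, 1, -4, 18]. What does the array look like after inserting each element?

First element 2 is already 'sorted'
Insert 1: shifted 1 elements -> [1, 2, -4, 18]
Insert -4: shifted 2 elements -> [-4, 1, 2, 18]
Insert 18: shifted 0 elements -> [-4, 1, 2, 18]


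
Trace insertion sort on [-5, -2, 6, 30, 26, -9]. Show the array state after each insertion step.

First element -5 is already 'sorted'
Insert -2: shifted 0 elements -> [-5, -2, 6, 30, 26, -9]
Insert 6: shifted 0 elements -> [-5, -2, 6, 30, 26, -9]
Insert 30: shifted 0 elements -> [-5, -2, 6, 30, 26, -9]
Insert 26: shifted 1 elements -> [-5, -2, 6, 26, 30, -9]
Insert -9: shifted 5 elements -> [-9, -5, -2, 6, 26, 30]


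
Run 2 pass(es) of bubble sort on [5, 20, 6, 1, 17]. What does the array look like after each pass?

After pass 1: [5, 6, 1, 17, 20] (3 swaps)
After pass 2: [5, 1, 6, 17, 20] (1 swaps)
Total swaps: 4


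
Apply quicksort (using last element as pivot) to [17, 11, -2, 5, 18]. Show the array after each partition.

Partition 1: pivot=18 at index 4 -> [17, 11, -2, 5, 18]
Partition 2: pivot=5 at index 1 -> [-2, 5, 17, 11, 18]
Partition 3: pivot=11 at index 2 -> [-2, 5, 11, 17, 18]


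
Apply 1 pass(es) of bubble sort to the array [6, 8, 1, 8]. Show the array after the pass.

After pass 1: [6, 1, 8, 8] (1 swaps)
Total swaps: 1


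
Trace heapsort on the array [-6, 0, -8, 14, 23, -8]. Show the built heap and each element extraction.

Build heap: [23, 14, -8, -6, 0, -8]
Extract 23: [14, 0, -8, -6, -8, 23]
Extract 14: [0, -6, -8, -8, 14, 23]
Extract 0: [-6, -8, -8, 0, 14, 23]
Extract -6: [-8, -8, -6, 0, 14, 23]
Extract -8: [-8, -8, -6, 0, 14, 23]


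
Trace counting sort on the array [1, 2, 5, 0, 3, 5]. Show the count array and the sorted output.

Count array: [1, 1, 1, 1, 0, 2]
(count[i] = number of elements equal to i)
Cumulative count: [1, 2, 3, 4, 4, 6]
Sorted: [0, 1, 2, 3, 5, 5]


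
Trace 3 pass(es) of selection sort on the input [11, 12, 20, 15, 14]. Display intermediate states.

Pass 1: Select minimum 11 at index 0, swap -> [11, 12, 20, 15, 14]
Pass 2: Select minimum 12 at index 1, swap -> [11, 12, 20, 15, 14]
Pass 3: Select minimum 14 at index 4, swap -> [11, 12, 14, 15, 20]
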